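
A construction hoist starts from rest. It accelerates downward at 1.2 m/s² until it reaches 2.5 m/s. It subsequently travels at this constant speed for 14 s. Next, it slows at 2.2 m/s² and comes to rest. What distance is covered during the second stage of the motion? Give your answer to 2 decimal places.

35.00 m

Phase 1 (accelerating): v₀ = 0 m/s, a = 1.2 m/s².
v = v₀ + at → t = (2.5 − 0) / 1.2 = 2.08 s
v² = v₀² + 2aΔx → Δx = (2.5² − 0²)/(2·1.2) = 2.60 m

Phase 2 (constant speed): v₀ = 2.50 m/s, a = 0 m/s².
v = v₀ + at = 2.50 + (0)(14) = 2.50 m/s
Δx = v₀t + ½at² = 2.50·14 + 0.5·0·14² = 35.0 m
Distance in phase 2 = 35.0 m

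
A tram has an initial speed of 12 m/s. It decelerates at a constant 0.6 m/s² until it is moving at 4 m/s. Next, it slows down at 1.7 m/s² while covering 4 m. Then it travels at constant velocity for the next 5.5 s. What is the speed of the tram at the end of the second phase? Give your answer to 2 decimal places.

Phase 1 (decelerating): v₀ = 12.0 m/s, a = -0.6 m/s².
v = v₀ + at → t = (4 − 12.0) / -0.6 = 13.3 s
v² = v₀² + 2aΔx → Δx = (4² − 12.0²)/(2·-0.6) = 107 m

Phase 2 (decelerating): v₀ = 4.00 m/s, a = -1.7 m/s².
v² = v₀² + 2aΔx = 4.00² + 2·-1.7·4 = 2.40 → v = 1.55 m/s
t = (v − v₀)/a = (1.55 − 4.00)/-1.7 = 1.44 s
Speed at end of phase 2 = 1.55 m/s

1.55 m/s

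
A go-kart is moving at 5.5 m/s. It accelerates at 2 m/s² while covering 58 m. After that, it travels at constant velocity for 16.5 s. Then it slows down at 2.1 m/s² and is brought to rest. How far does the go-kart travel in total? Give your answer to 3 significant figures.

Phase 1 (accelerating): v₀ = 5.50 m/s, a = 2 m/s².
v² = v₀² + 2aΔx = 5.50² + 2·2·58 = 262 → v = 16.2 m/s
t = (v − v₀)/a = (16.2 − 5.50)/2 = 5.35 s

Phase 2 (constant speed): v₀ = 16.2 m/s, a = 0 m/s².
v = v₀ + at = 16.2 + (0)(16.5) = 16.2 m/s
Δx = v₀t + ½at² = 16.2·16.5 + 0.5·0·16.5² = 267 m

Phase 3 (decelerating): v₀ = 16.2 m/s, a = -2.1 m/s².
v = v₀ + at → t = (0 − 16.2) / -2.1 = 7.71 s
v² = v₀² + 2aΔx → Δx = (0² − 16.2²)/(2·-2.1) = 62.4 m
Total distance = 58.0 + 267 + 62.4 = 388 m

388 m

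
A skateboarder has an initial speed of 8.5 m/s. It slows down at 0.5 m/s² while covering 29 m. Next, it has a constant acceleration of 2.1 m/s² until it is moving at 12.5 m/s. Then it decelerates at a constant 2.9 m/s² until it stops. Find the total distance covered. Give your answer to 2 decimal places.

82.84 m

Phase 1 (decelerating): v₀ = 8.50 m/s, a = -0.5 m/s².
v² = v₀² + 2aΔx = 8.50² + 2·-0.5·29 = 43.2 → v = 6.58 m/s
t = (v − v₀)/a = (6.58 − 8.50)/-0.5 = 3.85 s

Phase 2 (accelerating): v₀ = 6.58 m/s, a = 2.1 m/s².
v = v₀ + at → t = (12.5 − 6.58) / 2.1 = 2.82 s
v² = v₀² + 2aΔx → Δx = (12.5² − 6.58²)/(2·2.1) = 26.9 m

Phase 3 (decelerating): v₀ = 12.5 m/s, a = -2.9 m/s².
v = v₀ + at → t = (0 − 12.5) / -2.9 = 4.31 s
v² = v₀² + 2aΔx → Δx = (0² − 12.5²)/(2·-2.9) = 26.9 m
Total distance = 29.0 + 26.9 + 26.9 = 82.8 m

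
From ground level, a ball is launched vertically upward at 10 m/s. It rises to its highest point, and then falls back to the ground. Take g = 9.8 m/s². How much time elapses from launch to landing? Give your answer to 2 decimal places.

Phase 1 (rising): v₀ = 10.0 m/s, a = -9.8 m/s².
v = v₀ + at → t = (0 − 10.0) / -9.8 = 1.02 s
v² = v₀² + 2aΔx → Δx = (0² − 10.0²)/(2·-9.8) = 5.10 m

Phase 2 (falling): v₀ = 0 m/s, a = -9.8 m/s².
Falls 5.10 m from rest: t = √(2·5.10/9.8) = 1.02 s; v = g·t = 10.0 m/s.
Total time = 1.02 + 1.02 = 2.04 s

2.04 s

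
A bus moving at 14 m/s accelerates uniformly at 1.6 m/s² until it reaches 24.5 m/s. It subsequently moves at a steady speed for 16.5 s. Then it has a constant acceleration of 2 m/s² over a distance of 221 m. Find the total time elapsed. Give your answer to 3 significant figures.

Phase 1 (accelerating): v₀ = 14.0 m/s, a = 1.6 m/s².
v = v₀ + at → t = (24.5 − 14.0) / 1.6 = 6.56 s
v² = v₀² + 2aΔx → Δx = (24.5² − 14.0²)/(2·1.6) = 126 m

Phase 2 (constant speed): v₀ = 24.5 m/s, a = 0 m/s².
v = v₀ + at = 24.5 + (0)(16.5) = 24.5 m/s
Δx = v₀t + ½at² = 24.5·16.5 + 0.5·0·16.5² = 404 m

Phase 3 (accelerating): v₀ = 24.5 m/s, a = 2 m/s².
v² = v₀² + 2aΔx = 24.5² + 2·2·221 = 1480 → v = 38.5 m/s
t = (v − v₀)/a = (38.5 − 24.5)/2 = 7.01 s
Total time = 6.56 + 16.5 + 7.01 = 30.1 s

30.1 s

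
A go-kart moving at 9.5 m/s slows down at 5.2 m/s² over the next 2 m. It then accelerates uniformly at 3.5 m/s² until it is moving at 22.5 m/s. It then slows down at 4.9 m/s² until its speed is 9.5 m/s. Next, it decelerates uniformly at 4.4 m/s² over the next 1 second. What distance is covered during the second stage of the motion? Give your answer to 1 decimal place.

Phase 1 (decelerating): v₀ = 9.50 m/s, a = -5.2 m/s².
v² = v₀² + 2aΔx = 9.50² + 2·-5.2·2 = 69.5 → v = 8.33 m/s
t = (v − v₀)/a = (8.33 − 9.50)/-5.2 = 0.224 s

Phase 2 (accelerating): v₀ = 8.33 m/s, a = 3.5 m/s².
v = v₀ + at → t = (22.5 − 8.33) / 3.5 = 4.05 s
v² = v₀² + 2aΔx → Δx = (22.5² − 8.33²)/(2·3.5) = 62.4 m
Distance in phase 2 = 62.4 m

62.4 m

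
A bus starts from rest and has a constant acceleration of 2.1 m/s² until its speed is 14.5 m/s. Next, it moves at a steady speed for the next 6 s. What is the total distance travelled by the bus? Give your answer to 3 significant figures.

137 m

Phase 1 (accelerating): v₀ = 0 m/s, a = 2.1 m/s².
v = v₀ + at → t = (14.5 − 0) / 2.1 = 6.90 s
v² = v₀² + 2aΔx → Δx = (14.5² − 0²)/(2·2.1) = 50.1 m

Phase 2 (constant speed): v₀ = 14.5 m/s, a = 0 m/s².
v = v₀ + at = 14.5 + (0)(6) = 14.5 m/s
Δx = v₀t + ½at² = 14.5·6 + 0.5·0·6² = 87.0 m
Total distance = 50.1 + 87.0 = 137 m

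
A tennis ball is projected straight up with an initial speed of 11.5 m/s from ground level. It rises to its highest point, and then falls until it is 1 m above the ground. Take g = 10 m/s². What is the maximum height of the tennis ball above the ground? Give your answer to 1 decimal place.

6.6 m

Phase 1 (rising): v₀ = 11.5 m/s, a = -10 m/s².
v = v₀ + at → t = (0 − 11.5) / -10 = 1.15 s
v² = v₀² + 2aΔx → Δx = (0² − 11.5²)/(2·-10) = 6.61 m
Maximum height = 6.61 m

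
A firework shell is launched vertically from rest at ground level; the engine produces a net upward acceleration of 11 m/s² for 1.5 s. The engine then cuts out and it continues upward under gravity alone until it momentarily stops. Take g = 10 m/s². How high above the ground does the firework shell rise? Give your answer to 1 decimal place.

26.0 m

Phase 1 (powered ascent): v₀ = 0 m/s, a = 11 m/s².
v = v₀ + at = 0 + (11)(1.5) = 16.5 m/s
Δx = v₀t + ½at² = 0·1.5 + 0.5·11·1.5² = 12.4 m

Phase 2 (coasting upward): v₀ = 16.5 m/s, a = -10 m/s².
v = v₀ + at → t = (0 − 16.5) / -10 = 1.65 s
v² = v₀² + 2aΔx → Δx = (0² − 16.5²)/(2·-10) = 13.6 m
Maximum height = 12.4 + 13.6 = 26.0 m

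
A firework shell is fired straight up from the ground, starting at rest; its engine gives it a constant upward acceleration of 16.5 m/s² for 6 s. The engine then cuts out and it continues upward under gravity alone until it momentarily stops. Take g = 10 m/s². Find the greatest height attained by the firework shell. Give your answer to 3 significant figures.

787 m

Phase 1 (powered ascent): v₀ = 0 m/s, a = 16.5 m/s².
v = v₀ + at = 0 + (16.5)(6) = 99.0 m/s
Δx = v₀t + ½at² = 0·6 + 0.5·16.5·6² = 297 m

Phase 2 (coasting upward): v₀ = 99.0 m/s, a = -10 m/s².
v = v₀ + at → t = (0 − 99.0) / -10 = 9.90 s
v² = v₀² + 2aΔx → Δx = (0² − 99.0²)/(2·-10) = 490 m
Maximum height = 297 + 490 = 787 m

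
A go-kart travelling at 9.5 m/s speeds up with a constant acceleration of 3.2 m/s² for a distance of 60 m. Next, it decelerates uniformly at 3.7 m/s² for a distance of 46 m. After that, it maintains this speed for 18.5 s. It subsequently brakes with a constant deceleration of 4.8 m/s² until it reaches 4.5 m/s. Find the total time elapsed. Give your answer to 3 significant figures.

Phase 1 (accelerating): v₀ = 9.50 m/s, a = 3.2 m/s².
v² = v₀² + 2aΔx = 9.50² + 2·3.2·60 = 474 → v = 21.8 m/s
t = (v − v₀)/a = (21.8 − 9.50)/3.2 = 3.84 s

Phase 2 (decelerating): v₀ = 21.8 m/s, a = -3.7 m/s².
v² = v₀² + 2aΔx = 21.8² + 2·-3.7·46 = 134 → v = 11.6 m/s
t = (v − v₀)/a = (11.6 − 21.8)/-3.7 = 2.76 s

Phase 3 (constant speed): v₀ = 11.6 m/s, a = 0 m/s².
v = v₀ + at = 11.6 + (0)(18.5) = 11.6 m/s
Δx = v₀t + ½at² = 11.6·18.5 + 0.5·0·18.5² = 214 m

Phase 4 (decelerating): v₀ = 11.6 m/s, a = -4.8 m/s².
v = v₀ + at → t = (4.5 − 11.6) / -4.8 = 1.47 s
v² = v₀² + 2aΔx → Δx = (4.5² − 11.6²)/(2·-4.8) = 11.8 m
Total time = 3.84 + 2.76 + 18.5 + 1.47 = 26.6 s

26.6 s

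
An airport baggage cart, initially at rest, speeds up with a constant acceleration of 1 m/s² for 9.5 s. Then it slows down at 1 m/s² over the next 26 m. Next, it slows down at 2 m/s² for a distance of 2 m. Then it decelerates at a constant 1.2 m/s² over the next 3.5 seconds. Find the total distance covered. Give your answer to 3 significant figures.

85.0 m

Phase 1 (accelerating): v₀ = 0 m/s, a = 1 m/s².
v = v₀ + at = 0 + (1)(9.5) = 9.50 m/s
Δx = v₀t + ½at² = 0·9.5 + 0.5·1·9.5² = 45.1 m

Phase 2 (decelerating): v₀ = 9.50 m/s, a = -1 m/s².
v² = v₀² + 2aΔx = 9.50² + 2·-1·26 = 38.2 → v = 6.18 m/s
t = (v − v₀)/a = (6.18 − 9.50)/-1 = 3.32 s

Phase 3 (decelerating): v₀ = 6.18 m/s, a = -2 m/s².
v² = v₀² + 2aΔx = 6.18² + 2·-2·2 = 30.2 → v = 5.50 m/s
t = (v − v₀)/a = (5.50 − 6.18)/-2 = 0.342 s

Phase 4 (decelerating): v₀ = 5.50 m/s, a = -1.2 m/s².
v = v₀ + at = 5.50 + (-1.2)(3.5) = 1.30 m/s
Δx = v₀t + ½at² = 5.50·3.5 + 0.5·-1.2·3.5² = 11.9 m
Total distance = 45.1 + 26.0 + 2.00 + 11.9 = 85.0 m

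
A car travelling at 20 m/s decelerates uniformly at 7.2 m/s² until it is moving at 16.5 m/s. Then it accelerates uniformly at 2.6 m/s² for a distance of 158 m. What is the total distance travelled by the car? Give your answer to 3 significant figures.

167 m

Phase 1 (decelerating): v₀ = 20.0 m/s, a = -7.2 m/s².
v = v₀ + at → t = (16.5 − 20.0) / -7.2 = 0.486 s
v² = v₀² + 2aΔx → Δx = (16.5² − 20.0²)/(2·-7.2) = 8.87 m

Phase 2 (accelerating): v₀ = 16.5 m/s, a = 2.6 m/s².
v² = v₀² + 2aΔx = 16.5² + 2·2.6·158 = 1090 → v = 33.1 m/s
t = (v − v₀)/a = (33.1 − 16.5)/2.6 = 6.37 s
Total distance = 8.87 + 158 = 167 m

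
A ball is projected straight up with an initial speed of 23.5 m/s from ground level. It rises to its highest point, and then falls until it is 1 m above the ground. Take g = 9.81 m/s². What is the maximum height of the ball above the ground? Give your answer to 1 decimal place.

Phase 1 (rising): v₀ = 23.5 m/s, a = -9.81 m/s².
v = v₀ + at → t = (0 − 23.5) / -9.81 = 2.40 s
v² = v₀² + 2aΔx → Δx = (0² − 23.5²)/(2·-9.81) = 28.1 m
Maximum height = 28.1 m

28.1 m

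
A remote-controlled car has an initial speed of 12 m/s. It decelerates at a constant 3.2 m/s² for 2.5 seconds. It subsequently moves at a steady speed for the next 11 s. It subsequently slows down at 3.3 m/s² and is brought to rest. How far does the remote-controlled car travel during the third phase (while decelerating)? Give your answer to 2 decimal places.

2.42 m

Phase 1 (decelerating): v₀ = 12.0 m/s, a = -3.2 m/s².
v = v₀ + at = 12.0 + (-3.2)(2.5) = 4.00 m/s
Δx = v₀t + ½at² = 12.0·2.5 + 0.5·-3.2·2.5² = 20.0 m

Phase 2 (constant speed): v₀ = 4.00 m/s, a = 0 m/s².
v = v₀ + at = 4.00 + (0)(11) = 4.00 m/s
Δx = v₀t + ½at² = 4.00·11 + 0.5·0·11² = 44.0 m

Phase 3 (decelerating): v₀ = 4.00 m/s, a = -3.3 m/s².
v = v₀ + at → t = (0 − 4.00) / -3.3 = 1.21 s
v² = v₀² + 2aΔx → Δx = (0² − 4.00²)/(2·-3.3) = 2.42 m
Distance in phase 3 = 2.42 m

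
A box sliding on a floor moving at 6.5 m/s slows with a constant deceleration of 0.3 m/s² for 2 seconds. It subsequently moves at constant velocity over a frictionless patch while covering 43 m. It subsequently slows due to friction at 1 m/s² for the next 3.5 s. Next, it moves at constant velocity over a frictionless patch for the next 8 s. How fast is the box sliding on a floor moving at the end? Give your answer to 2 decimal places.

2.40 m/s

Phase 1 (decelerating): v₀ = 6.50 m/s, a = -0.3 m/s².
v = v₀ + at = 6.50 + (-0.3)(2) = 5.90 m/s
Δx = v₀t + ½at² = 6.50·2 + 0.5·-0.3·2² = 12.4 m

Phase 2 (constant speed): v₀ = 5.90 m/s, a = 0 m/s².
Constant speed: t = d/v = 43/5.90 = 7.29 s

Phase 3 (decelerating): v₀ = 5.90 m/s, a = -1 m/s².
v = v₀ + at = 5.90 + (-1)(3.5) = 2.40 m/s
Δx = v₀t + ½at² = 5.90·3.5 + 0.5·-1·3.5² = 14.5 m

Phase 4 (constant speed): v₀ = 2.40 m/s, a = 0 m/s².
v = v₀ + at = 2.40 + (0)(8) = 2.40 m/s
Δx = v₀t + ½at² = 2.40·8 + 0.5·0·8² = 19.2 m
Final speed = 2.40 m/s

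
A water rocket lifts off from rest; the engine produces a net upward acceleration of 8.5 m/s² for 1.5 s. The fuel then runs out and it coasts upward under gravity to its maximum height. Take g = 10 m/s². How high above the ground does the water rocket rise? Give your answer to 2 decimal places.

Phase 1 (powered ascent): v₀ = 0 m/s, a = 8.5 m/s².
v = v₀ + at = 0 + (8.5)(1.5) = 12.8 m/s
Δx = v₀t + ½at² = 0·1.5 + 0.5·8.5·1.5² = 9.56 m

Phase 2 (coasting upward): v₀ = 12.8 m/s, a = -10 m/s².
v = v₀ + at → t = (0 − 12.8) / -10 = 1.27 s
v² = v₀² + 2aΔx → Δx = (0² − 12.8²)/(2·-10) = 8.13 m
Maximum height = 9.56 + 8.13 = 17.7 m

17.69 m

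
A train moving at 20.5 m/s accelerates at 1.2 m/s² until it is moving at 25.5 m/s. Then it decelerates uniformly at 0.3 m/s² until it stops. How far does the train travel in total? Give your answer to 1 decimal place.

1179.6 m

Phase 1 (accelerating): v₀ = 20.5 m/s, a = 1.2 m/s².
v = v₀ + at → t = (25.5 − 20.5) / 1.2 = 4.17 s
v² = v₀² + 2aΔx → Δx = (25.5² − 20.5²)/(2·1.2) = 95.8 m

Phase 2 (decelerating): v₀ = 25.5 m/s, a = -0.3 m/s².
v = v₀ + at → t = (0 − 25.5) / -0.3 = 85.0 s
v² = v₀² + 2aΔx → Δx = (0² − 25.5²)/(2·-0.3) = 1080 m
Total distance = 95.8 + 1080 = 1180 m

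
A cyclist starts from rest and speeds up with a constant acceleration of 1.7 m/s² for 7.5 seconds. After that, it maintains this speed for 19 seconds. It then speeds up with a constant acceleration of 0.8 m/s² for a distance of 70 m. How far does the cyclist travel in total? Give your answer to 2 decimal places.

360.06 m

Phase 1 (accelerating): v₀ = 0 m/s, a = 1.7 m/s².
v = v₀ + at = 0 + (1.7)(7.5) = 12.8 m/s
Δx = v₀t + ½at² = 0·7.5 + 0.5·1.7·7.5² = 47.8 m

Phase 2 (constant speed): v₀ = 12.8 m/s, a = 0 m/s².
v = v₀ + at = 12.8 + (0)(19) = 12.8 m/s
Δx = v₀t + ½at² = 12.8·19 + 0.5·0·19² = 242 m

Phase 3 (accelerating): v₀ = 12.8 m/s, a = 0.8 m/s².
v² = v₀² + 2aΔx = 12.8² + 2·0.8·70 = 275 → v = 16.6 m/s
t = (v − v₀)/a = (16.6 − 12.8)/0.8 = 4.77 s
Total distance = 47.8 + 242 + 70.0 = 360 m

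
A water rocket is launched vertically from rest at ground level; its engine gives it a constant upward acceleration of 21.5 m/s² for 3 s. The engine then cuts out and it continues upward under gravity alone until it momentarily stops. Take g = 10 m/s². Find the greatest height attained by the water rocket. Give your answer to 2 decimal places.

Phase 1 (powered ascent): v₀ = 0 m/s, a = 21.5 m/s².
v = v₀ + at = 0 + (21.5)(3) = 64.5 m/s
Δx = v₀t + ½at² = 0·3 + 0.5·21.5·3² = 96.8 m

Phase 2 (coasting upward): v₀ = 64.5 m/s, a = -10 m/s².
v = v₀ + at → t = (0 − 64.5) / -10 = 6.45 s
v² = v₀² + 2aΔx → Δx = (0² − 64.5²)/(2·-10) = 208 m
Maximum height = 96.8 + 208 = 305 m

304.76 m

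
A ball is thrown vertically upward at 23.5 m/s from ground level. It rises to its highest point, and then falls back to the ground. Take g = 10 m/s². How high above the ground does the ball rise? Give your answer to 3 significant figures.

27.6 m

Phase 1 (rising): v₀ = 23.5 m/s, a = -10 m/s².
v = v₀ + at → t = (0 − 23.5) / -10 = 2.35 s
v² = v₀² + 2aΔx → Δx = (0² − 23.5²)/(2·-10) = 27.6 m
Maximum height = 27.6 m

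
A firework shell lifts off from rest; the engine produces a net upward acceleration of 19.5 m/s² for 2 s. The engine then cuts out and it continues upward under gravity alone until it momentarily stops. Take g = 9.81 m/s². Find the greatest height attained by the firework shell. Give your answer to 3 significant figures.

117 m

Phase 1 (powered ascent): v₀ = 0 m/s, a = 19.5 m/s².
v = v₀ + at = 0 + (19.5)(2) = 39.0 m/s
Δx = v₀t + ½at² = 0·2 + 0.5·19.5·2² = 39.0 m

Phase 2 (coasting upward): v₀ = 39.0 m/s, a = -9.81 m/s².
v = v₀ + at → t = (0 − 39.0) / -9.81 = 3.98 s
v² = v₀² + 2aΔx → Δx = (0² − 39.0²)/(2·-9.81) = 77.5 m
Maximum height = 39.0 + 77.5 = 117 m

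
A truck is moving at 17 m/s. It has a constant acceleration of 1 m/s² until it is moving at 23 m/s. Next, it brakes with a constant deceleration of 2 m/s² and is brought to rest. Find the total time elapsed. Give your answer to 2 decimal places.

Phase 1 (accelerating): v₀ = 17.0 m/s, a = 1 m/s².
v = v₀ + at → t = (23 − 17.0) / 1 = 6.00 s
v² = v₀² + 2aΔx → Δx = (23² − 17.0²)/(2·1) = 120 m

Phase 2 (decelerating): v₀ = 23.0 m/s, a = -2 m/s².
v = v₀ + at → t = (0 − 23.0) / -2 = 11.5 s
v² = v₀² + 2aΔx → Δx = (0² − 23.0²)/(2·-2) = 132 m
Total time = 6.00 + 11.5 = 17.5 s

17.50 s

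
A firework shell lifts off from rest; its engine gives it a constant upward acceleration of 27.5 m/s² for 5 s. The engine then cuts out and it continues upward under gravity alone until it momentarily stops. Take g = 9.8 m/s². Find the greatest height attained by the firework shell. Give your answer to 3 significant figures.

Phase 1 (powered ascent): v₀ = 0 m/s, a = 27.5 m/s².
v = v₀ + at = 0 + (27.5)(5) = 138 m/s
Δx = v₀t + ½at² = 0·5 + 0.5·27.5·5² = 344 m

Phase 2 (coasting upward): v₀ = 138 m/s, a = -9.8 m/s².
v = v₀ + at → t = (0 − 138) / -9.8 = 14.0 s
v² = v₀² + 2aΔx → Δx = (0² − 138²)/(2·-9.8) = 965 m
Maximum height = 344 + 965 = 1310 m

1310 m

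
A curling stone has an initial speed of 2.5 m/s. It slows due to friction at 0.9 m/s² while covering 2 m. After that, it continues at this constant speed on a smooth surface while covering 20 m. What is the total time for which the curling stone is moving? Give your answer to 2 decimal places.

Phase 1 (decelerating): v₀ = 2.50 m/s, a = -0.9 m/s².
v² = v₀² + 2aΔx = 2.50² + 2·-0.9·2 = 2.65 → v = 1.63 m/s
t = (v − v₀)/a = (1.63 − 2.50)/-0.9 = 0.969 s

Phase 2 (constant speed): v₀ = 1.63 m/s, a = 0 m/s².
Constant speed: t = d/v = 20/1.63 = 12.3 s
Total time = 0.969 + 12.3 = 13.3 s

13.25 s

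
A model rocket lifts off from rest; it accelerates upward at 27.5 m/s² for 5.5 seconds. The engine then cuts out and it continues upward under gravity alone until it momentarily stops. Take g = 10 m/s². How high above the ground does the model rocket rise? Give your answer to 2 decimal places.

Phase 1 (powered ascent): v₀ = 0 m/s, a = 27.5 m/s².
v = v₀ + at = 0 + (27.5)(5.5) = 151 m/s
Δx = v₀t + ½at² = 0·5.5 + 0.5·27.5·5.5² = 416 m

Phase 2 (coasting upward): v₀ = 151 m/s, a = -10 m/s².
v = v₀ + at → t = (0 − 151) / -10 = 15.1 s
v² = v₀² + 2aΔx → Δx = (0² − 151²)/(2·-10) = 1140 m
Maximum height = 416 + 1140 = 1560 m

1559.77 m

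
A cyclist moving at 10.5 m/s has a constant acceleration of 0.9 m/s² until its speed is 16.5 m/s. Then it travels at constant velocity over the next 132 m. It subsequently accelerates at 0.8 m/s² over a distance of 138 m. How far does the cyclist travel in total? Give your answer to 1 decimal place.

360.0 m

Phase 1 (accelerating): v₀ = 10.5 m/s, a = 0.9 m/s².
v = v₀ + at → t = (16.5 − 10.5) / 0.9 = 6.67 s
v² = v₀² + 2aΔx → Δx = (16.5² − 10.5²)/(2·0.9) = 90.0 m

Phase 2 (constant speed): v₀ = 16.5 m/s, a = 0 m/s².
Constant speed: t = d/v = 132/16.5 = 8.00 s

Phase 3 (accelerating): v₀ = 16.5 m/s, a = 0.8 m/s².
v² = v₀² + 2aΔx = 16.5² + 2·0.8·138 = 493 → v = 22.2 m/s
t = (v − v₀)/a = (22.2 − 16.5)/0.8 = 7.13 s
Total distance = 90.0 + 132 + 138 = 360 m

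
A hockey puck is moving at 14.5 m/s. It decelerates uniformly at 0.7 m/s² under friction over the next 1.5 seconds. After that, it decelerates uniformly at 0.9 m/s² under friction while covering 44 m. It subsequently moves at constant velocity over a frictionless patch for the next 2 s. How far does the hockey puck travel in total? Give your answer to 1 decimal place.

Phase 1 (decelerating): v₀ = 14.5 m/s, a = -0.7 m/s².
v = v₀ + at = 14.5 + (-0.7)(1.5) = 13.4 m/s
Δx = v₀t + ½at² = 14.5·1.5 + 0.5·-0.7·1.5² = 21.0 m

Phase 2 (decelerating): v₀ = 13.4 m/s, a = -0.9 m/s².
v² = v₀² + 2aΔx = 13.4² + 2·-0.9·44 = 102 → v = 10.1 m/s
t = (v − v₀)/a = (10.1 − 13.4)/-0.9 = 3.74 s

Phase 3 (constant speed): v₀ = 10.1 m/s, a = 0 m/s².
v = v₀ + at = 10.1 + (0)(2) = 10.1 m/s
Δx = v₀t + ½at² = 10.1·2 + 0.5·0·2² = 20.2 m
Total distance = 21.0 + 44.0 + 20.2 = 85.1 m

85.1 m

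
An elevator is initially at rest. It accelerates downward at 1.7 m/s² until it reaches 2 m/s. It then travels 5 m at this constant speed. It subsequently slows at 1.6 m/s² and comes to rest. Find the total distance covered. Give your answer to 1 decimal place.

Phase 1 (accelerating): v₀ = 0 m/s, a = 1.7 m/s².
v = v₀ + at → t = (2 − 0) / 1.7 = 1.18 s
v² = v₀² + 2aΔx → Δx = (2² − 0²)/(2·1.7) = 1.18 m

Phase 2 (constant speed): v₀ = 2.00 m/s, a = 0 m/s².
Constant speed: t = d/v = 5/2.00 = 2.50 s

Phase 3 (decelerating): v₀ = 2.00 m/s, a = -1.6 m/s².
v = v₀ + at → t = (0 − 2.00) / -1.6 = 1.25 s
v² = v₀² + 2aΔx → Δx = (0² − 2.00²)/(2·-1.6) = 1.25 m
Total distance = 1.18 + 5.00 + 1.25 = 7.43 m

7.4 m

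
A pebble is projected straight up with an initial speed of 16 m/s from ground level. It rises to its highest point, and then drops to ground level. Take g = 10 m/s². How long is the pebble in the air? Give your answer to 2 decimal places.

Phase 1 (rising): v₀ = 16.0 m/s, a = -10 m/s².
v = v₀ + at → t = (0 − 16.0) / -10 = 1.60 s
v² = v₀² + 2aΔx → Δx = (0² − 16.0²)/(2·-10) = 12.8 m

Phase 2 (falling): v₀ = 0 m/s, a = -10 m/s².
Falls 12.8 m from rest: t = √(2·12.8/10) = 1.60 s; v = g·t = 16.0 m/s.
Total time = 1.60 + 1.60 = 3.20 s

3.20 s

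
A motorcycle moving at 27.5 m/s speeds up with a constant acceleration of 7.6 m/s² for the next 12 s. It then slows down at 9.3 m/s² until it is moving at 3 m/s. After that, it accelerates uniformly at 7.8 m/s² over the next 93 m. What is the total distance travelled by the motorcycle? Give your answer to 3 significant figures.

Phase 1 (accelerating): v₀ = 27.5 m/s, a = 7.6 m/s².
v = v₀ + at = 27.5 + (7.6)(12) = 119 m/s
Δx = v₀t + ½at² = 27.5·12 + 0.5·7.6·12² = 877 m

Phase 2 (decelerating): v₀ = 119 m/s, a = -9.3 m/s².
v = v₀ + at → t = (3 − 119) / -9.3 = 12.4 s
v² = v₀² + 2aΔx → Δx = (3² − 119²)/(2·-9.3) = 757 m

Phase 3 (accelerating): v₀ = 3.00 m/s, a = 7.8 m/s².
v² = v₀² + 2aΔx = 3.00² + 2·7.8·93 = 1460 → v = 38.2 m/s
t = (v − v₀)/a = (38.2 − 3.00)/7.8 = 4.51 s
Total distance = 877 + 757 + 93.0 = 1730 m

1730 m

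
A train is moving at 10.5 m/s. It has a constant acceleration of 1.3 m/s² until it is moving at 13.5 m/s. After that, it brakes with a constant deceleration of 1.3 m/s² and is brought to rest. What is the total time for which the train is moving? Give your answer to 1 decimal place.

Phase 1 (accelerating): v₀ = 10.5 m/s, a = 1.3 m/s².
v = v₀ + at → t = (13.5 − 10.5) / 1.3 = 2.31 s
v² = v₀² + 2aΔx → Δx = (13.5² − 10.5²)/(2·1.3) = 27.7 m

Phase 2 (decelerating): v₀ = 13.5 m/s, a = -1.3 m/s².
v = v₀ + at → t = (0 − 13.5) / -1.3 = 10.4 s
v² = v₀² + 2aΔx → Δx = (0² − 13.5²)/(2·-1.3) = 70.1 m
Total time = 2.31 + 10.4 = 12.7 s

12.7 s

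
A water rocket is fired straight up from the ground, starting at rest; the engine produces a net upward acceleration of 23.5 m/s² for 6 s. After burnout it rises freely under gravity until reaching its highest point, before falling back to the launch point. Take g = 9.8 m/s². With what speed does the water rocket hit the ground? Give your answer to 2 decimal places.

167.84 m/s

Phase 1 (powered ascent): v₀ = 0 m/s, a = 23.5 m/s².
v = v₀ + at = 0 + (23.5)(6) = 141 m/s
Δx = v₀t + ½at² = 0·6 + 0.5·23.5·6² = 423 m

Phase 2 (coasting upward): v₀ = 141 m/s, a = -9.8 m/s².
v = v₀ + at → t = (0 − 141) / -9.8 = 14.4 s
v² = v₀² + 2aΔx → Δx = (0² − 141²)/(2·-9.8) = 1010 m

Phase 3 (free fall): v₀ = 0 m/s, a = -9.8 m/s².
Falls 1440 m from rest: t = √(2·1440/9.8) = 17.1 s; v = g·t = 168 m/s.
Impact speed = 168 m/s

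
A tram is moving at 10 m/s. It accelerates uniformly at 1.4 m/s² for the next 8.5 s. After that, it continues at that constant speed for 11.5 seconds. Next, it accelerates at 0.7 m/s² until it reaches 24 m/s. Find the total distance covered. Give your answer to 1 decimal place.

Phase 1 (accelerating): v₀ = 10.0 m/s, a = 1.4 m/s².
v = v₀ + at = 10.0 + (1.4)(8.5) = 21.9 m/s
Δx = v₀t + ½at² = 10.0·8.5 + 0.5·1.4·8.5² = 136 m

Phase 2 (constant speed): v₀ = 21.9 m/s, a = 0 m/s².
v = v₀ + at = 21.9 + (0)(11.5) = 21.9 m/s
Δx = v₀t + ½at² = 21.9·11.5 + 0.5·0·11.5² = 252 m

Phase 3 (accelerating): v₀ = 21.9 m/s, a = 0.7 m/s².
v = v₀ + at → t = (24 − 21.9) / 0.7 = 3.00 s
v² = v₀² + 2aΔx → Δx = (24² − 21.9²)/(2·0.7) = 68.9 m
Total distance = 136 + 252 + 68.9 = 456 m

456.3 m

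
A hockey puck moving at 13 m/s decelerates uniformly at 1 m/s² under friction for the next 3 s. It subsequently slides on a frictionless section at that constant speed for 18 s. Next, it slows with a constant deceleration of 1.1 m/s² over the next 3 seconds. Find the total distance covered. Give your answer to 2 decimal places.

Phase 1 (decelerating): v₀ = 13.0 m/s, a = -1 m/s².
v = v₀ + at = 13.0 + (-1)(3) = 10.0 m/s
Δx = v₀t + ½at² = 13.0·3 + 0.5·-1·3² = 34.5 m

Phase 2 (constant speed): v₀ = 10.0 m/s, a = 0 m/s².
v = v₀ + at = 10.0 + (0)(18) = 10.0 m/s
Δx = v₀t + ½at² = 10.0·18 + 0.5·0·18² = 180 m

Phase 3 (decelerating): v₀ = 10.0 m/s, a = -1.1 m/s².
v = v₀ + at = 10.0 + (-1.1)(3) = 6.70 m/s
Δx = v₀t + ½at² = 10.0·3 + 0.5·-1.1·3² = 25.1 m
Total distance = 34.5 + 180 + 25.1 = 240 m

239.55 m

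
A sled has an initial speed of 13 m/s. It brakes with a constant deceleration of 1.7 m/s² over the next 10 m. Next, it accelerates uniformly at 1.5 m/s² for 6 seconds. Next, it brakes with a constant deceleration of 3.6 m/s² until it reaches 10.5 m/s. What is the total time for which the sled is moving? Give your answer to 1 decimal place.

Phase 1 (decelerating): v₀ = 13.0 m/s, a = -1.7 m/s².
v² = v₀² + 2aΔx = 13.0² + 2·-1.7·10 = 135 → v = 11.6 m/s
t = (v − v₀)/a = (11.6 − 13.0)/-1.7 = 0.812 s

Phase 2 (accelerating): v₀ = 11.6 m/s, a = 1.5 m/s².
v = v₀ + at = 11.6 + (1.5)(6) = 20.6 m/s
Δx = v₀t + ½at² = 11.6·6 + 0.5·1.5·6² = 96.7 m

Phase 3 (decelerating): v₀ = 20.6 m/s, a = -3.6 m/s².
v = v₀ + at → t = (10.5 − 20.6) / -3.6 = 2.81 s
v² = v₀² + 2aΔx → Δx = (10.5² − 20.6²)/(2·-3.6) = 43.7 m
Total time = 0.812 + 6.00 + 2.81 = 9.62 s

9.6 s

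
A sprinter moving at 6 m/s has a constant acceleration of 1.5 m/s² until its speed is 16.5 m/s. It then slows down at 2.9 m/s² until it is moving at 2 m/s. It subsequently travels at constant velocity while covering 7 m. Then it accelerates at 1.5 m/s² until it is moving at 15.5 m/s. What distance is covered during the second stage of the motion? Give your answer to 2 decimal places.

46.25 m

Phase 1 (accelerating): v₀ = 6.00 m/s, a = 1.5 m/s².
v = v₀ + at → t = (16.5 − 6.00) / 1.5 = 7.00 s
v² = v₀² + 2aΔx → Δx = (16.5² − 6.00²)/(2·1.5) = 78.8 m

Phase 2 (decelerating): v₀ = 16.5 m/s, a = -2.9 m/s².
v = v₀ + at → t = (2 − 16.5) / -2.9 = 5.00 s
v² = v₀² + 2aΔx → Δx = (2² − 16.5²)/(2·-2.9) = 46.2 m
Distance in phase 2 = 46.2 m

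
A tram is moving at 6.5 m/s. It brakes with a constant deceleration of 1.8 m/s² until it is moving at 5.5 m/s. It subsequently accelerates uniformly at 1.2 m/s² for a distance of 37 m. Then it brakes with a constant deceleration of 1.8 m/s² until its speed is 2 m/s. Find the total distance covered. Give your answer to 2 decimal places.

72.29 m

Phase 1 (decelerating): v₀ = 6.50 m/s, a = -1.8 m/s².
v = v₀ + at → t = (5.5 − 6.50) / -1.8 = 0.556 s
v² = v₀² + 2aΔx → Δx = (5.5² − 6.50²)/(2·-1.8) = 3.33 m

Phase 2 (accelerating): v₀ = 5.50 m/s, a = 1.2 m/s².
v² = v₀² + 2aΔx = 5.50² + 2·1.2·37 = 119 → v = 10.9 m/s
t = (v − v₀)/a = (10.9 − 5.50)/1.2 = 4.51 s

Phase 3 (decelerating): v₀ = 10.9 m/s, a = -1.8 m/s².
v = v₀ + at → t = (2 − 10.9) / -1.8 = 4.95 s
v² = v₀² + 2aΔx → Δx = (2² − 10.9²)/(2·-1.8) = 32.0 m
Total distance = 3.33 + 37.0 + 32.0 = 72.3 m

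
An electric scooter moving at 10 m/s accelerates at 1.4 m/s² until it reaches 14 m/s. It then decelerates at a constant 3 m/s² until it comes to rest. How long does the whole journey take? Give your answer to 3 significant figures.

Phase 1 (accelerating): v₀ = 10.0 m/s, a = 1.4 m/s².
v = v₀ + at → t = (14 − 10.0) / 1.4 = 2.86 s
v² = v₀² + 2aΔx → Δx = (14² − 10.0²)/(2·1.4) = 34.3 m

Phase 2 (decelerating): v₀ = 14.0 m/s, a = -3 m/s².
v = v₀ + at → t = (0 − 14.0) / -3 = 4.67 s
v² = v₀² + 2aΔx → Δx = (0² − 14.0²)/(2·-3) = 32.7 m
Total time = 2.86 + 4.67 = 7.52 s

7.52 s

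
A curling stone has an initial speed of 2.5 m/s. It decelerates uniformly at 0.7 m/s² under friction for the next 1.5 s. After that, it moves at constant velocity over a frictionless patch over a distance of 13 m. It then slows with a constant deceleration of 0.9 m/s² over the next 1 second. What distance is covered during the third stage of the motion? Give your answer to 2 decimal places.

1.00 m

Phase 1 (decelerating): v₀ = 2.50 m/s, a = -0.7 m/s².
v = v₀ + at = 2.50 + (-0.7)(1.5) = 1.45 m/s
Δx = v₀t + ½at² = 2.50·1.5 + 0.5·-0.7·1.5² = 2.96 m

Phase 2 (constant speed): v₀ = 1.45 m/s, a = 0 m/s².
Constant speed: t = d/v = 13/1.45 = 8.97 s

Phase 3 (decelerating): v₀ = 1.45 m/s, a = -0.9 m/s².
v = v₀ + at = 1.45 + (-0.9)(1) = 0.550 m/s
Δx = v₀t + ½at² = 1.45·1 + 0.5·-0.9·1² = 1.00 m
Distance in phase 3 = 1.00 m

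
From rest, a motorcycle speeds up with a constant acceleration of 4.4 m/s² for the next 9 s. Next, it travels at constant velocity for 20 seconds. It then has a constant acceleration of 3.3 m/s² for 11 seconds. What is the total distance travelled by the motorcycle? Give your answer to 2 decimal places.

Phase 1 (accelerating): v₀ = 0 m/s, a = 4.4 m/s².
v = v₀ + at = 0 + (4.4)(9) = 39.6 m/s
Δx = v₀t + ½at² = 0·9 + 0.5·4.4·9² = 178 m

Phase 2 (constant speed): v₀ = 39.6 m/s, a = 0 m/s².
v = v₀ + at = 39.6 + (0)(20) = 39.6 m/s
Δx = v₀t + ½at² = 39.6·20 + 0.5·0·20² = 792 m

Phase 3 (accelerating): v₀ = 39.6 m/s, a = 3.3 m/s².
v = v₀ + at = 39.6 + (3.3)(11) = 75.9 m/s
Δx = v₀t + ½at² = 39.6·11 + 0.5·3.3·11² = 635 m
Total distance = 178 + 792 + 635 = 1610 m

1605.45 m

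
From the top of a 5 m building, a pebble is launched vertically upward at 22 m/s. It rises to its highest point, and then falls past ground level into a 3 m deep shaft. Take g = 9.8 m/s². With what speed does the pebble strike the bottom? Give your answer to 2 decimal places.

25.31 m/s

Phase 1 (rising): v₀ = 22.0 m/s, a = -9.8 m/s².
v = v₀ + at → t = (0 − 22.0) / -9.8 = 2.24 s
v² = v₀² + 2aΔx → Δx = (0² − 22.0²)/(2·-9.8) = 24.7 m

Phase 2 (falling): v₀ = 0 m/s, a = -9.8 m/s².
Falls 32.7 m from rest: t = √(2·32.7/9.8) = 2.58 s; v = g·t = 25.3 m/s.
Final speed = 25.3 m/s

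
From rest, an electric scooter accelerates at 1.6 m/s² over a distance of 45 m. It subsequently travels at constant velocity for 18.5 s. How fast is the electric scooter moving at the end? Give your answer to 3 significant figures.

12.0 m/s

Phase 1 (accelerating): v₀ = 0 m/s, a = 1.6 m/s².
v² = v₀² + 2aΔx = 0² + 2·1.6·45 = 144 → v = 12.0 m/s
t = (v − v₀)/a = (12.0 − 0)/1.6 = 7.50 s

Phase 2 (constant speed): v₀ = 12.0 m/s, a = 0 m/s².
v = v₀ + at = 12.0 + (0)(18.5) = 12.0 m/s
Δx = v₀t + ½at² = 12.0·18.5 + 0.5·0·18.5² = 222 m
Final speed = 12.0 m/s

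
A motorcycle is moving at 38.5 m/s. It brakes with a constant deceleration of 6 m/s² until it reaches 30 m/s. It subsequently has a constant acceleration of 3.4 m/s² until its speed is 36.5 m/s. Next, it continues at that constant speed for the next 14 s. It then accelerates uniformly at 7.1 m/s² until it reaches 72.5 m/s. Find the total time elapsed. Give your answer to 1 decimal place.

Phase 1 (decelerating): v₀ = 38.5 m/s, a = -6 m/s².
v = v₀ + at → t = (30 − 38.5) / -6 = 1.42 s
v² = v₀² + 2aΔx → Δx = (30² − 38.5²)/(2·-6) = 48.5 m

Phase 2 (accelerating): v₀ = 30.0 m/s, a = 3.4 m/s².
v = v₀ + at → t = (36.5 − 30.0) / 3.4 = 1.91 s
v² = v₀² + 2aΔx → Δx = (36.5² − 30.0²)/(2·3.4) = 63.6 m

Phase 3 (constant speed): v₀ = 36.5 m/s, a = 0 m/s².
v = v₀ + at = 36.5 + (0)(14) = 36.5 m/s
Δx = v₀t + ½at² = 36.5·14 + 0.5·0·14² = 511 m

Phase 4 (accelerating): v₀ = 36.5 m/s, a = 7.1 m/s².
v = v₀ + at → t = (72.5 − 36.5) / 7.1 = 5.07 s
v² = v₀² + 2aΔx → Δx = (72.5² − 36.5²)/(2·7.1) = 276 m
Total time = 1.42 + 1.91 + 14.0 + 5.07 = 22.4 s

22.4 s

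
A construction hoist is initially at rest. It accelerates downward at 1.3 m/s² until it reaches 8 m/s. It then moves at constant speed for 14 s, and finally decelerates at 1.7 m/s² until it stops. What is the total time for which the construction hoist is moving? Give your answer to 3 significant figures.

Phase 1 (accelerating): v₀ = 0 m/s, a = 1.3 m/s².
v = v₀ + at → t = (8 − 0) / 1.3 = 6.15 s
v² = v₀² + 2aΔx → Δx = (8² − 0²)/(2·1.3) = 24.6 m

Phase 2 (constant speed): v₀ = 8.00 m/s, a = 0 m/s².
v = v₀ + at = 8.00 + (0)(14) = 8.00 m/s
Δx = v₀t + ½at² = 8.00·14 + 0.5·0·14² = 112 m

Phase 3 (decelerating): v₀ = 8.00 m/s, a = -1.7 m/s².
v = v₀ + at → t = (0 − 8.00) / -1.7 = 4.71 s
v² = v₀² + 2aΔx → Δx = (0² − 8.00²)/(2·-1.7) = 18.8 m
Total time = 6.15 + 14.0 + 4.71 = 24.9 s

24.9 s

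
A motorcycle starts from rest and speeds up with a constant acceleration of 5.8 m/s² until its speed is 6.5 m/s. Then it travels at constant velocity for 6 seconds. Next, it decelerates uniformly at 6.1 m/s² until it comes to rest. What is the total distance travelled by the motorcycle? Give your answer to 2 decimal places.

Phase 1 (accelerating): v₀ = 0 m/s, a = 5.8 m/s².
v = v₀ + at → t = (6.5 − 0) / 5.8 = 1.12 s
v² = v₀² + 2aΔx → Δx = (6.5² − 0²)/(2·5.8) = 3.64 m

Phase 2 (constant speed): v₀ = 6.50 m/s, a = 0 m/s².
v = v₀ + at = 6.50 + (0)(6) = 6.50 m/s
Δx = v₀t + ½at² = 6.50·6 + 0.5·0·6² = 39.0 m

Phase 3 (decelerating): v₀ = 6.50 m/s, a = -6.1 m/s².
v = v₀ + at → t = (0 − 6.50) / -6.1 = 1.07 s
v² = v₀² + 2aΔx → Δx = (0² − 6.50²)/(2·-6.1) = 3.46 m
Total distance = 3.64 + 39.0 + 3.46 = 46.1 m

46.11 m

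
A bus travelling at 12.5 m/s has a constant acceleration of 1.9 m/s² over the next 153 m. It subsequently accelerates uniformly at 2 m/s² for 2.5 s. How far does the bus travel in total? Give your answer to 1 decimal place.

Phase 1 (accelerating): v₀ = 12.5 m/s, a = 1.9 m/s².
v² = v₀² + 2aΔx = 12.5² + 2·1.9·153 = 738 → v = 27.2 m/s
t = (v − v₀)/a = (27.2 − 12.5)/1.9 = 7.72 s

Phase 2 (accelerating): v₀ = 27.2 m/s, a = 2 m/s².
v = v₀ + at = 27.2 + (2)(2.5) = 32.2 m/s
Δx = v₀t + ½at² = 27.2·2.5 + 0.5·2·2.5² = 74.1 m
Total distance = 153 + 74.1 = 227 m

227.1 m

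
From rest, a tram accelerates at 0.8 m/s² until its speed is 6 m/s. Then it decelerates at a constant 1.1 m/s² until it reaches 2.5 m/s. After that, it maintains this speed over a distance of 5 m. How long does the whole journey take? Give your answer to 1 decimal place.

Phase 1 (accelerating): v₀ = 0 m/s, a = 0.8 m/s².
v = v₀ + at → t = (6 − 0) / 0.8 = 7.50 s
v² = v₀² + 2aΔx → Δx = (6² − 0²)/(2·0.8) = 22.5 m

Phase 2 (decelerating): v₀ = 6.00 m/s, a = -1.1 m/s².
v = v₀ + at → t = (2.5 − 6.00) / -1.1 = 3.18 s
v² = v₀² + 2aΔx → Δx = (2.5² − 6.00²)/(2·-1.1) = 13.5 m

Phase 3 (constant speed): v₀ = 2.50 m/s, a = 0 m/s².
Constant speed: t = d/v = 5/2.50 = 2.00 s
Total time = 7.50 + 3.18 + 2.00 = 12.7 s

12.7 s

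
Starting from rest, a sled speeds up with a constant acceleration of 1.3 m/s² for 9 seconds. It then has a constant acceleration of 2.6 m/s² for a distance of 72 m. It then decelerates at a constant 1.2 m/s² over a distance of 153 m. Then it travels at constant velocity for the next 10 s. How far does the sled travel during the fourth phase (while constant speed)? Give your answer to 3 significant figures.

Phase 1 (accelerating): v₀ = 0 m/s, a = 1.3 m/s².
v = v₀ + at = 0 + (1.3)(9) = 11.7 m/s
Δx = v₀t + ½at² = 0·9 + 0.5·1.3·9² = 52.7 m

Phase 2 (accelerating): v₀ = 11.7 m/s, a = 2.6 m/s².
v² = v₀² + 2aΔx = 11.7² + 2·2.6·72 = 511 → v = 22.6 m/s
t = (v − v₀)/a = (22.6 − 11.7)/2.6 = 4.20 s

Phase 3 (decelerating): v₀ = 22.6 m/s, a = -1.2 m/s².
v² = v₀² + 2aΔx = 22.6² + 2·-1.2·153 = 144 → v = 12.0 m/s
t = (v − v₀)/a = (12.0 − 22.6)/-1.2 = 8.84 s

Phase 4 (constant speed): v₀ = 12.0 m/s, a = 0 m/s².
v = v₀ + at = 12.0 + (0)(10) = 12.0 m/s
Δx = v₀t + ½at² = 12.0·10 + 0.5·0·10² = 120 m
Distance in phase 4 = 120 m

120 m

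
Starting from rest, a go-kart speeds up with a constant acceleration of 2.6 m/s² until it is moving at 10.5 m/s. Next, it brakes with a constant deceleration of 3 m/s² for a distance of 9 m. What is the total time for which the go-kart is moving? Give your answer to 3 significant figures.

5.04 s

Phase 1 (accelerating): v₀ = 0 m/s, a = 2.6 m/s².
v = v₀ + at → t = (10.5 − 0) / 2.6 = 4.04 s
v² = v₀² + 2aΔx → Δx = (10.5² − 0²)/(2·2.6) = 21.2 m

Phase 2 (decelerating): v₀ = 10.5 m/s, a = -3 m/s².
v² = v₀² + 2aΔx = 10.5² + 2·-3·9 = 56.2 → v = 7.50 m/s
t = (v − v₀)/a = (7.50 − 10.5)/-3 = 1.00 s
Total time = 4.04 + 1.00 = 5.04 s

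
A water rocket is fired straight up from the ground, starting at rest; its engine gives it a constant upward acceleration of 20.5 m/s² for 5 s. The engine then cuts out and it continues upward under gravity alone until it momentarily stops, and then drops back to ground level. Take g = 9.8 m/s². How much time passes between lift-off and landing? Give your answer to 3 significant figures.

28.2 s

Phase 1 (powered ascent): v₀ = 0 m/s, a = 20.5 m/s².
v = v₀ + at = 0 + (20.5)(5) = 102 m/s
Δx = v₀t + ½at² = 0·5 + 0.5·20.5·5² = 256 m

Phase 2 (coasting upward): v₀ = 102 m/s, a = -9.8 m/s².
v = v₀ + at → t = (0 − 102) / -9.8 = 10.5 s
v² = v₀² + 2aΔx → Δx = (0² − 102²)/(2·-9.8) = 536 m

Phase 3 (free fall): v₀ = 0 m/s, a = -9.8 m/s².
Falls 792 m from rest: t = √(2·792/9.8) = 12.7 s; v = g·t = 125 m/s.
Total time = 5.00 + 10.5 + 12.7 = 28.2 s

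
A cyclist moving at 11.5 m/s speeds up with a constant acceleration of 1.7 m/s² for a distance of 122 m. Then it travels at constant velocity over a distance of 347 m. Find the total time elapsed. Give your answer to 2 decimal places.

21.83 s

Phase 1 (accelerating): v₀ = 11.5 m/s, a = 1.7 m/s².
v² = v₀² + 2aΔx = 11.5² + 2·1.7·122 = 547 → v = 23.4 m/s
t = (v − v₀)/a = (23.4 − 11.5)/1.7 = 6.99 s

Phase 2 (constant speed): v₀ = 23.4 m/s, a = 0 m/s².
Constant speed: t = d/v = 347/23.4 = 14.8 s
Total time = 6.99 + 14.8 = 21.8 s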